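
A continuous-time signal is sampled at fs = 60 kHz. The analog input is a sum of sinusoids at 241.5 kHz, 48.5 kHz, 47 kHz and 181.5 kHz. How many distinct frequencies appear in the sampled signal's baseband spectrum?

3

fs/2 = 30 kHz.
241.5 kHz mod fs = 1.5 kHz.
1.5 kHz ≤ fs/2 = 30 kHz, appears at 1.5 kHz.
48.5 kHz > fs/2 = 30 kHz, folds to fs − 48.5 kHz = 11.5 kHz.
47 kHz > fs/2 = 30 kHz, folds to fs − 47 kHz = 13 kHz.
181.5 kHz mod fs = 1.5 kHz.
1.5 kHz ≤ fs/2 = 30 kHz, appears at 1.5 kHz.
Distinct values: {1.5 kHz, 11.5 kHz, 13 kHz} → 3.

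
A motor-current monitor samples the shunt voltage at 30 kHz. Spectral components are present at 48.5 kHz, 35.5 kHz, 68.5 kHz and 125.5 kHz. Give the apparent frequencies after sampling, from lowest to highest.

fs/2 = 15 kHz.
48.5 kHz mod fs = 18.5 kHz.
18.5 kHz > fs/2 = 15 kHz, folds to fs − 18.5 kHz = 11.5 kHz.
35.5 kHz mod fs = 5.5 kHz.
5.5 kHz ≤ fs/2 = 15 kHz, appears at 5.5 kHz.
68.5 kHz mod fs = 8.5 kHz.
8.5 kHz ≤ fs/2 = 15 kHz, appears at 8.5 kHz.
125.5 kHz mod fs = 5.5 kHz.
5.5 kHz ≤ fs/2 = 15 kHz, appears at 5.5 kHz.
Distinct values: {5.5 kHz, 8.5 kHz, 11.5 kHz}.

5.5 kHz, 8.5 kHz, 11.5 kHz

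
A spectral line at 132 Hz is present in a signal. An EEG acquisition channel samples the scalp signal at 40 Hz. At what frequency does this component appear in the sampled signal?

132 Hz mod fs = 12 Hz.
12 Hz ≤ fs/2 = 20 Hz, appears at 12 Hz.

12 Hz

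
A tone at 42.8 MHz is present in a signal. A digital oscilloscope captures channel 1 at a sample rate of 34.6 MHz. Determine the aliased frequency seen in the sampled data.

42.8 MHz mod fs = 8.2 MHz.
8.2 MHz ≤ fs/2 = 17.3 MHz, appears at 8.2 MHz.

8.2 MHz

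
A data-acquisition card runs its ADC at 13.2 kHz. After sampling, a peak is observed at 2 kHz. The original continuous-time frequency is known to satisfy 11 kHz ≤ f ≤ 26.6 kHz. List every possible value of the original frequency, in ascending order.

11.2 kHz, 15.2 kHz, 24.4 kHz

Frequencies that alias to 2 kHz are k·fs ± 2 kHz for integer k ≥ 0.
k=0: 2 kHz.
k=1: 11.2 kHz, 15.2 kHz.
k=2: 24.4 kHz, 28.4 kHz.
k=3: 37.6 kHz, 41.6 kHz.
Within [11 kHz, 26.6 kHz]: 11.2 kHz, 15.2 kHz, 24.4 kHz.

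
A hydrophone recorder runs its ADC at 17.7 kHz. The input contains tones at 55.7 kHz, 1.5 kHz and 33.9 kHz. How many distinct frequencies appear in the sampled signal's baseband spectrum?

fs/2 = 8.85 kHz.
55.7 kHz mod fs = 2.6 kHz.
2.6 kHz ≤ fs/2 = 8.85 kHz, appears at 2.6 kHz.
1.5 kHz ≤ fs/2 = 8.85 kHz, passes unchanged.
33.9 kHz mod fs = 16.2 kHz.
16.2 kHz > fs/2 = 8.85 kHz, folds to fs − 16.2 kHz = 1.5 kHz.
Distinct values: {1.5 kHz, 2.6 kHz} → 2.

2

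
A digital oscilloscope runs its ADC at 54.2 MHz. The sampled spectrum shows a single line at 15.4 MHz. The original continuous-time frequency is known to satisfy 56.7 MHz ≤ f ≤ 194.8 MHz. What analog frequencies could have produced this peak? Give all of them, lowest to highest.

69.6 MHz, 93 MHz, 123.8 MHz, 147.2 MHz, 178 MHz

Frequencies that alias to 15.4 MHz are k·fs ± 15.4 MHz for integer k ≥ 0.
k=0: 15.4 MHz.
k=1: 38.8 MHz, 69.6 MHz.
k=2: 93 MHz, 123.8 MHz.
k=3: 147.2 MHz, 178 MHz.
k=4: 201.4 MHz, 232.2 MHz.
Within [56.7 MHz, 194.8 MHz]: 69.6 MHz, 93 MHz, 123.8 MHz, 147.2 MHz, 178 MHz.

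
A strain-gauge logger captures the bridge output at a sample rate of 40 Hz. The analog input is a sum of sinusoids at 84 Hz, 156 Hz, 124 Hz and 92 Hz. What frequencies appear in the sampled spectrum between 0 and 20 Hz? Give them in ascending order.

4 Hz, 12 Hz

fs/2 = 20 Hz.
84 Hz mod fs = 4 Hz.
4 Hz ≤ fs/2 = 20 Hz, appears at 4 Hz.
156 Hz mod fs = 36 Hz.
36 Hz > fs/2 = 20 Hz, folds to fs − 36 Hz = 4 Hz.
124 Hz mod fs = 4 Hz.
4 Hz ≤ fs/2 = 20 Hz, appears at 4 Hz.
92 Hz mod fs = 12 Hz.
12 Hz ≤ fs/2 = 20 Hz, appears at 12 Hz.
Distinct values: {4 Hz, 12 Hz}.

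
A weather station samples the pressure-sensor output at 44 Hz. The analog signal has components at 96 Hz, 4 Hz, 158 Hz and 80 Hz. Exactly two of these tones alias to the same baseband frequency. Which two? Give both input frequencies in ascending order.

80 Hz, 96 Hz

fs/2 = 22 Hz.
96 Hz mod fs = 8 Hz.
8 Hz ≤ fs/2 = 22 Hz, appears at 8 Hz.
4 Hz ≤ fs/2 = 22 Hz, passes unchanged.
158 Hz mod fs = 26 Hz.
26 Hz > fs/2 = 22 Hz, folds to fs − 26 Hz = 18 Hz.
80 Hz mod fs = 36 Hz.
36 Hz > fs/2 = 22 Hz, folds to fs − 36 Hz = 8 Hz.
80 Hz and 96 Hz both map to 8 Hz.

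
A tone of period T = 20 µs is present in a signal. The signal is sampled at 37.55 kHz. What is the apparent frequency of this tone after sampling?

T = 20 µs → f = 1/T = 50 kHz.
50 kHz mod fs = 12.45 kHz.
12.45 kHz ≤ fs/2 = 18.775 kHz, appears at 12.45 kHz.

12.45 kHz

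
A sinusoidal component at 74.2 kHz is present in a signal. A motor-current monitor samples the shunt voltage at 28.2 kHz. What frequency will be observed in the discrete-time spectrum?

10.4 kHz

74.2 kHz mod fs = 17.8 kHz.
17.8 kHz > fs/2 = 14.1 kHz, folds to fs − 17.8 kHz = 10.4 kHz.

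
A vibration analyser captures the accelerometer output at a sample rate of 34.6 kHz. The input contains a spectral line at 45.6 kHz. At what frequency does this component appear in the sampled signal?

11 kHz

45.6 kHz mod fs = 11 kHz.
11 kHz ≤ fs/2 = 17.3 kHz, appears at 11 kHz.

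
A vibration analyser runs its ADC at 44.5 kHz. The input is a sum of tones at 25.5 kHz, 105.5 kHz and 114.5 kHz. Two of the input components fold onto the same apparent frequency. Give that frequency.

19 kHz

fs/2 = 22.25 kHz.
25.5 kHz > fs/2 = 22.25 kHz, folds to fs − 25.5 kHz = 19 kHz.
105.5 kHz mod fs = 16.5 kHz.
16.5 kHz ≤ fs/2 = 22.25 kHz, appears at 16.5 kHz.
114.5 kHz mod fs = 25.5 kHz.
25.5 kHz > fs/2 = 22.25 kHz, folds to fs − 25.5 kHz = 19 kHz.
25.5 kHz and 114.5 kHz both map to 19 kHz.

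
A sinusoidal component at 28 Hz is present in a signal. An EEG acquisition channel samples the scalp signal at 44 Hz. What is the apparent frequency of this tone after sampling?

28 Hz > fs/2 = 22 Hz, folds to fs − 28 Hz = 16 Hz.

16 Hz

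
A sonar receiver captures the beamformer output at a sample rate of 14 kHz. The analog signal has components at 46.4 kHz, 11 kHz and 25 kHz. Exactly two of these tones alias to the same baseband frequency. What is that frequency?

3 kHz

fs/2 = 7 kHz.
46.4 kHz mod fs = 4.4 kHz.
4.4 kHz ≤ fs/2 = 7 kHz, appears at 4.4 kHz.
11 kHz > fs/2 = 7 kHz, folds to fs − 11 kHz = 3 kHz.
25 kHz mod fs = 11 kHz.
11 kHz > fs/2 = 7 kHz, folds to fs − 11 kHz = 3 kHz.
11 kHz and 25 kHz both map to 3 kHz.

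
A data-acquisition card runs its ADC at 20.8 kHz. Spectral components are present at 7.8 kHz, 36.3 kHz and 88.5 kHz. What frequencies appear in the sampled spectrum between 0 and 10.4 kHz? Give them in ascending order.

fs/2 = 10.4 kHz.
7.8 kHz ≤ fs/2 = 10.4 kHz, passes unchanged.
36.3 kHz mod fs = 15.5 kHz.
15.5 kHz > fs/2 = 10.4 kHz, folds to fs − 15.5 kHz = 5.3 kHz.
88.5 kHz mod fs = 5.3 kHz.
5.3 kHz ≤ fs/2 = 10.4 kHz, appears at 5.3 kHz.
Distinct values: {5.3 kHz, 7.8 kHz}.

5.3 kHz, 7.8 kHz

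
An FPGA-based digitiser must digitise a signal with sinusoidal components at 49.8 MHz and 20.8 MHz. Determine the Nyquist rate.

99.6 MHz

Highest-frequency component: 49.8 MHz.
Nyquist rate = 2 × 49.8 MHz = 99.6 MHz.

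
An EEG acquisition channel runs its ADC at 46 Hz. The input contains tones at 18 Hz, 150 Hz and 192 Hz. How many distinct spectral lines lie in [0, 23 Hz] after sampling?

3

fs/2 = 23 Hz.
18 Hz ≤ fs/2 = 23 Hz, passes unchanged.
150 Hz mod fs = 12 Hz.
12 Hz ≤ fs/2 = 23 Hz, appears at 12 Hz.
192 Hz mod fs = 8 Hz.
8 Hz ≤ fs/2 = 23 Hz, appears at 8 Hz.
Distinct values: {8 Hz, 12 Hz, 18 Hz} → 3.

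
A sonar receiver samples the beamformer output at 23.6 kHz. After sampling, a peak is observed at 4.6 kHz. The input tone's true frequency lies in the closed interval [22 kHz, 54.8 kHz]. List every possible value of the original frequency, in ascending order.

Frequencies that alias to 4.6 kHz are k·fs ± 4.6 kHz for integer k ≥ 0.
k=0: 4.6 kHz.
k=1: 19 kHz, 28.2 kHz.
k=2: 42.6 kHz, 51.8 kHz.
k=3: 66.2 kHz, 75.4 kHz.
Within [22 kHz, 54.8 kHz]: 28.2 kHz, 42.6 kHz, 51.8 kHz.

28.2 kHz, 42.6 kHz, 51.8 kHz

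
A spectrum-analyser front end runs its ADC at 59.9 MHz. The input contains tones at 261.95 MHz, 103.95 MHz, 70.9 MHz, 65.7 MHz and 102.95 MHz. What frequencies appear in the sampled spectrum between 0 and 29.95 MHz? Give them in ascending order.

5.8 MHz, 11 MHz, 15.85 MHz, 16.85 MHz, 22.35 MHz

fs/2 = 29.95 MHz.
261.95 MHz mod fs = 22.35 MHz.
22.35 MHz ≤ fs/2 = 29.95 MHz, appears at 22.35 MHz.
103.95 MHz mod fs = 44.05 MHz.
44.05 MHz > fs/2 = 29.95 MHz, folds to fs − 44.05 MHz = 15.85 MHz.
70.9 MHz mod fs = 11 MHz.
11 MHz ≤ fs/2 = 29.95 MHz, appears at 11 MHz.
65.7 MHz mod fs = 5.8 MHz.
5.8 MHz ≤ fs/2 = 29.95 MHz, appears at 5.8 MHz.
102.95 MHz mod fs = 43.05 MHz.
43.05 MHz > fs/2 = 29.95 MHz, folds to fs − 43.05 MHz = 16.85 MHz.
Distinct values: {5.8 MHz, 11 MHz, 15.85 MHz, 16.85 MHz, 22.35 MHz}.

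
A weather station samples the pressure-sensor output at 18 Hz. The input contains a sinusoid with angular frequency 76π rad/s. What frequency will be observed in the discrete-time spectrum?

2 Hz

ω = 76π rad/s → f = ω/(2π) = 38 Hz.
38 Hz mod fs = 2 Hz.
2 Hz ≤ fs/2 = 9 Hz, appears at 2 Hz.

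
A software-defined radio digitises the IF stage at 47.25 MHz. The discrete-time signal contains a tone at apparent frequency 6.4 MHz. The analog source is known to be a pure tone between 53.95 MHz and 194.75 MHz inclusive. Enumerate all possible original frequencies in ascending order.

Frequencies that alias to 6.4 MHz are k·fs ± 6.4 MHz for integer k ≥ 0.
k=0: 6.4 MHz.
k=1: 40.85 MHz, 53.65 MHz.
k=2: 88.1 MHz, 100.9 MHz.
k=3: 135.35 MHz, 148.15 MHz.
k=4: 182.6 MHz, 195.4 MHz.
k=5: 229.85 MHz, 242.65 MHz.
Within [53.95 MHz, 194.75 MHz]: 88.1 MHz, 100.9 MHz, 135.35 MHz, 148.15 MHz, 182.6 MHz.

88.1 MHz, 100.9 MHz, 135.35 MHz, 148.15 MHz, 182.6 MHz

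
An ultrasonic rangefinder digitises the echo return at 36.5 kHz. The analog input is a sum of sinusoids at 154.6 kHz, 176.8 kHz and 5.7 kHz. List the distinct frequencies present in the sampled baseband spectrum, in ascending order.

5.7 kHz, 8.6 kHz

fs/2 = 18.25 kHz.
154.6 kHz mod fs = 8.6 kHz.
8.6 kHz ≤ fs/2 = 18.25 kHz, appears at 8.6 kHz.
176.8 kHz mod fs = 30.8 kHz.
30.8 kHz > fs/2 = 18.25 kHz, folds to fs − 30.8 kHz = 5.7 kHz.
5.7 kHz ≤ fs/2 = 18.25 kHz, passes unchanged.
Distinct values: {5.7 kHz, 8.6 kHz}.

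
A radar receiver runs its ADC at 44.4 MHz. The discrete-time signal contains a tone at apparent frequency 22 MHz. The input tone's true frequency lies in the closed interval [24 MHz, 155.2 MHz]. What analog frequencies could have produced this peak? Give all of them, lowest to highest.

66.4 MHz, 66.8 MHz, 110.8 MHz, 111.2 MHz, 155.2 MHz

Frequencies that alias to 22 MHz are k·fs ± 22 MHz for integer k ≥ 0.
k=0: 22 MHz.
k=1: 22.4 MHz, 66.4 MHz.
k=2: 66.8 MHz, 110.8 MHz.
k=3: 111.2 MHz, 155.2 MHz.
k=4: 155.6 MHz, 199.6 MHz.
Within [24 MHz, 155.2 MHz]: 66.4 MHz, 66.8 MHz, 110.8 MHz, 111.2 MHz, 155.2 MHz.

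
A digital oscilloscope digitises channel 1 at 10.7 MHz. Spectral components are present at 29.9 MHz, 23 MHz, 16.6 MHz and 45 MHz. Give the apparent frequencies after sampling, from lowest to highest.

1.6 MHz, 2.2 MHz, 4.8 MHz

fs/2 = 5.35 MHz.
29.9 MHz mod fs = 8.5 MHz.
8.5 MHz > fs/2 = 5.35 MHz, folds to fs − 8.5 MHz = 2.2 MHz.
23 MHz mod fs = 1.6 MHz.
1.6 MHz ≤ fs/2 = 5.35 MHz, appears at 1.6 MHz.
16.6 MHz mod fs = 5.9 MHz.
5.9 MHz > fs/2 = 5.35 MHz, folds to fs − 5.9 MHz = 4.8 MHz.
45 MHz mod fs = 2.2 MHz.
2.2 MHz ≤ fs/2 = 5.35 MHz, appears at 2.2 MHz.
Distinct values: {1.6 MHz, 2.2 MHz, 4.8 MHz}.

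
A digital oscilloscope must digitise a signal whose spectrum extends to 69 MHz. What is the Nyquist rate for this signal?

138 MHz

Nyquist rate = 2 × 69 MHz = 138 MHz.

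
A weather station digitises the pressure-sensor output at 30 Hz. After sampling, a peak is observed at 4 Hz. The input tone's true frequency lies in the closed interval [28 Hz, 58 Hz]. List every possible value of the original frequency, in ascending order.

Frequencies that alias to 4 Hz are k·fs ± 4 Hz for integer k ≥ 0.
k=0: 4 Hz.
k=1: 26 Hz, 34 Hz.
k=2: 56 Hz, 64 Hz.
k=3: 86 Hz, 94 Hz.
Within [28 Hz, 58 Hz]: 34 Hz, 56 Hz.

34 Hz, 56 Hz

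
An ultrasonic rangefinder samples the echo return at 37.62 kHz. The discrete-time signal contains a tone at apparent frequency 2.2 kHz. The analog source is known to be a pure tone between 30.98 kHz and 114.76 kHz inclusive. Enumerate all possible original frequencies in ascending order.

35.42 kHz, 39.82 kHz, 73.04 kHz, 77.44 kHz, 110.66 kHz

Frequencies that alias to 2.2 kHz are k·fs ± 2.2 kHz for integer k ≥ 0.
k=0: 2.2 kHz.
k=1: 35.42 kHz, 39.82 kHz.
k=2: 73.04 kHz, 77.44 kHz.
k=3: 110.66 kHz, 115.06 kHz.
k=4: 148.28 kHz, 152.68 kHz.
Within [30.98 kHz, 114.76 kHz]: 35.42 kHz, 39.82 kHz, 73.04 kHz, 77.44 kHz, 110.66 kHz.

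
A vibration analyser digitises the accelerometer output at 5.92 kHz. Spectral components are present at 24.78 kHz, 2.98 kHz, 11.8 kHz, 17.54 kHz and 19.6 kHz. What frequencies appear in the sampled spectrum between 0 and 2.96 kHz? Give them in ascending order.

0.04 kHz, 0.22 kHz, 1.1 kHz, 1.84 kHz, 2.94 kHz

fs/2 = 2.96 kHz.
24.78 kHz mod fs = 1.1 kHz.
1.1 kHz ≤ fs/2 = 2.96 kHz, appears at 1.1 kHz.
2.98 kHz > fs/2 = 2.96 kHz, folds to fs − 2.98 kHz = 2.94 kHz.
11.8 kHz mod fs = 5.88 kHz.
5.88 kHz > fs/2 = 2.96 kHz, folds to fs − 5.88 kHz = 0.04 kHz.
17.54 kHz mod fs = 5.7 kHz.
5.7 kHz > fs/2 = 2.96 kHz, folds to fs − 5.7 kHz = 0.22 kHz.
19.6 kHz mod fs = 1.84 kHz.
1.84 kHz ≤ fs/2 = 2.96 kHz, appears at 1.84 kHz.
Distinct values: {0.04 kHz, 0.22 kHz, 1.1 kHz, 1.84 kHz, 2.94 kHz}.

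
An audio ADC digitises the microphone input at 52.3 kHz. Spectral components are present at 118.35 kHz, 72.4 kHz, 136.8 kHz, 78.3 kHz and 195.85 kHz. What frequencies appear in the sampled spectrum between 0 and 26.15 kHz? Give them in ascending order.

13.35 kHz, 13.75 kHz, 20.1 kHz, 26 kHz

fs/2 = 26.15 kHz.
118.35 kHz mod fs = 13.75 kHz.
13.75 kHz ≤ fs/2 = 26.15 kHz, appears at 13.75 kHz.
72.4 kHz mod fs = 20.1 kHz.
20.1 kHz ≤ fs/2 = 26.15 kHz, appears at 20.1 kHz.
136.8 kHz mod fs = 32.2 kHz.
32.2 kHz > fs/2 = 26.15 kHz, folds to fs − 32.2 kHz = 20.1 kHz.
78.3 kHz mod fs = 26 kHz.
26 kHz ≤ fs/2 = 26.15 kHz, appears at 26 kHz.
195.85 kHz mod fs = 38.95 kHz.
38.95 kHz > fs/2 = 26.15 kHz, folds to fs − 38.95 kHz = 13.35 kHz.
Distinct values: {13.35 kHz, 13.75 kHz, 20.1 kHz, 26 kHz}.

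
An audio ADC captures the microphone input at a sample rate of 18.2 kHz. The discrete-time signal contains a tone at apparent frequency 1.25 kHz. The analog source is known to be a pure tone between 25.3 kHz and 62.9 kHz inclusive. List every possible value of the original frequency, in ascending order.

35.15 kHz, 37.65 kHz, 53.35 kHz, 55.85 kHz

Frequencies that alias to 1.25 kHz are k·fs ± 1.25 kHz for integer k ≥ 0.
k=0: 1.25 kHz.
k=1: 16.95 kHz, 19.45 kHz.
k=2: 35.15 kHz, 37.65 kHz.
k=3: 53.35 kHz, 55.85 kHz.
k=4: 71.55 kHz, 74.05 kHz.
Within [25.3 kHz, 62.9 kHz]: 35.15 kHz, 37.65 kHz, 53.35 kHz, 55.85 kHz.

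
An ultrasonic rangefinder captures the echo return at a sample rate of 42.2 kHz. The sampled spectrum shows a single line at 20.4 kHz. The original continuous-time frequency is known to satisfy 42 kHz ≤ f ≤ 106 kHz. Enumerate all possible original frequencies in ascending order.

Frequencies that alias to 20.4 kHz are k·fs ± 20.4 kHz for integer k ≥ 0.
k=0: 20.4 kHz.
k=1: 21.8 kHz, 62.6 kHz.
k=2: 64 kHz, 104.8 kHz.
k=3: 106.2 kHz, 147 kHz.
Within [42 kHz, 106 kHz]: 62.6 kHz, 64 kHz, 104.8 kHz.

62.6 kHz, 64 kHz, 104.8 kHz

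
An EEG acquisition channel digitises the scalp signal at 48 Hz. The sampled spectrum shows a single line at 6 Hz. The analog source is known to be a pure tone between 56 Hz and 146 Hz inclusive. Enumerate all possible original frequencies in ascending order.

Frequencies that alias to 6 Hz are k·fs ± 6 Hz for integer k ≥ 0.
k=0: 6 Hz.
k=1: 42 Hz, 54 Hz.
k=2: 90 Hz, 102 Hz.
k=3: 138 Hz, 150 Hz.
k=4: 186 Hz, 198 Hz.
Within [56 Hz, 146 Hz]: 90 Hz, 102 Hz, 138 Hz.

90 Hz, 102 Hz, 138 Hz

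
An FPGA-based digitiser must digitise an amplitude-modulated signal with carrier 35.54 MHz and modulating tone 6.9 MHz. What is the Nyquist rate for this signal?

AM sidebands sit at fc ± fm = 28.64 MHz and 42.44 MHz.
Highest-frequency component: 42.44 MHz.
Nyquist rate = 2 × 42.44 MHz = 84.88 MHz.

84.88 MHz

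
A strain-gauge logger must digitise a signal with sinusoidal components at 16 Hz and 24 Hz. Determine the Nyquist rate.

48 Hz

Highest-frequency component: 24 Hz.
Nyquist rate = 2 × 24 Hz = 48 Hz.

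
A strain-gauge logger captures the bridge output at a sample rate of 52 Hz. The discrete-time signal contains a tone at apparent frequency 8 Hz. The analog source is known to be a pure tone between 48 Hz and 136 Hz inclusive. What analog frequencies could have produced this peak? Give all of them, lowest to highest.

Frequencies that alias to 8 Hz are k·fs ± 8 Hz for integer k ≥ 0.
k=0: 8 Hz.
k=1: 44 Hz, 60 Hz.
k=2: 96 Hz, 112 Hz.
k=3: 148 Hz, 164 Hz.
Within [48 Hz, 136 Hz]: 60 Hz, 96 Hz, 112 Hz.

60 Hz, 96 Hz, 112 Hz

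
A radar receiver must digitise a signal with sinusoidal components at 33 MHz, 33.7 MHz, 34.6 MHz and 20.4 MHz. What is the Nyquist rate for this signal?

Highest-frequency component: 34.6 MHz.
Nyquist rate = 2 × 34.6 MHz = 69.2 MHz.

69.2 MHz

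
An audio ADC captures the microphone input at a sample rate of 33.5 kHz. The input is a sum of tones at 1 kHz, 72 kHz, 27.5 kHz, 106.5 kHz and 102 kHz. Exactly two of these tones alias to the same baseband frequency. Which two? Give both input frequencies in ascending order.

fs/2 = 16.75 kHz.
1 kHz ≤ fs/2 = 16.75 kHz, passes unchanged.
72 kHz mod fs = 5 kHz.
5 kHz ≤ fs/2 = 16.75 kHz, appears at 5 kHz.
27.5 kHz > fs/2 = 16.75 kHz, folds to fs − 27.5 kHz = 6 kHz.
106.5 kHz mod fs = 6 kHz.
6 kHz ≤ fs/2 = 16.75 kHz, appears at 6 kHz.
102 kHz mod fs = 1.5 kHz.
1.5 kHz ≤ fs/2 = 16.75 kHz, appears at 1.5 kHz.
27.5 kHz and 106.5 kHz both map to 6 kHz.

27.5 kHz, 106.5 kHz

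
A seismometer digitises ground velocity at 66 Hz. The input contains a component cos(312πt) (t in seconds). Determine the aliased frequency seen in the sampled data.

24 Hz

ω = 312π rad/s → f = ω/(2π) = 156 Hz.
156 Hz mod fs = 24 Hz.
24 Hz ≤ fs/2 = 33 Hz, appears at 24 Hz.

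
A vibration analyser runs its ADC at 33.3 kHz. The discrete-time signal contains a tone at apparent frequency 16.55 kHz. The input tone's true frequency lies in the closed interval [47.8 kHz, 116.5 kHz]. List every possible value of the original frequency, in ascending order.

Frequencies that alias to 16.55 kHz are k·fs ± 16.55 kHz for integer k ≥ 0.
k=0: 16.55 kHz.
k=1: 16.75 kHz, 49.85 kHz.
k=2: 50.05 kHz, 83.15 kHz.
k=3: 83.35 kHz, 116.45 kHz.
k=4: 116.65 kHz, 149.75 kHz.
Within [47.8 kHz, 116.5 kHz]: 49.85 kHz, 50.05 kHz, 83.15 kHz, 83.35 kHz, 116.45 kHz.

49.85 kHz, 50.05 kHz, 83.15 kHz, 83.35 kHz, 116.45 kHz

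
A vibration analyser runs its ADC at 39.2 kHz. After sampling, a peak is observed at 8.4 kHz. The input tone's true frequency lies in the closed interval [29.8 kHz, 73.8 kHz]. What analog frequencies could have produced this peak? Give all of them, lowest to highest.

Frequencies that alias to 8.4 kHz are k·fs ± 8.4 kHz for integer k ≥ 0.
k=0: 8.4 kHz.
k=1: 30.8 kHz, 47.6 kHz.
k=2: 70 kHz, 86.8 kHz.
k=3: 109.2 kHz, 126 kHz.
Within [29.8 kHz, 73.8 kHz]: 30.8 kHz, 47.6 kHz, 70 kHz.

30.8 kHz, 47.6 kHz, 70 kHz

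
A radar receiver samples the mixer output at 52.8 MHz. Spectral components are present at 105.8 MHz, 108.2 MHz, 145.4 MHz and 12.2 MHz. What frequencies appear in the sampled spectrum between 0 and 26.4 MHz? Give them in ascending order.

0.2 MHz, 2.6 MHz, 12.2 MHz, 13 MHz

fs/2 = 26.4 MHz.
105.8 MHz mod fs = 0.2 MHz.
0.2 MHz ≤ fs/2 = 26.4 MHz, appears at 0.2 MHz.
108.2 MHz mod fs = 2.6 MHz.
2.6 MHz ≤ fs/2 = 26.4 MHz, appears at 2.6 MHz.
145.4 MHz mod fs = 39.8 MHz.
39.8 MHz > fs/2 = 26.4 MHz, folds to fs − 39.8 MHz = 13 MHz.
12.2 MHz ≤ fs/2 = 26.4 MHz, passes unchanged.
Distinct values: {0.2 MHz, 2.6 MHz, 12.2 MHz, 13 MHz}.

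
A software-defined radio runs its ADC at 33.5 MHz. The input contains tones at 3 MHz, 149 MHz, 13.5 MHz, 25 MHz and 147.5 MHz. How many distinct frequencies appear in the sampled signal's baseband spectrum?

4

fs/2 = 16.75 MHz.
3 MHz ≤ fs/2 = 16.75 MHz, passes unchanged.
149 MHz mod fs = 15 MHz.
15 MHz ≤ fs/2 = 16.75 MHz, appears at 15 MHz.
13.5 MHz ≤ fs/2 = 16.75 MHz, passes unchanged.
25 MHz > fs/2 = 16.75 MHz, folds to fs − 25 MHz = 8.5 MHz.
147.5 MHz mod fs = 13.5 MHz.
13.5 MHz ≤ fs/2 = 16.75 MHz, appears at 13.5 MHz.
Distinct values: {3 MHz, 8.5 MHz, 13.5 MHz, 15 MHz} → 4.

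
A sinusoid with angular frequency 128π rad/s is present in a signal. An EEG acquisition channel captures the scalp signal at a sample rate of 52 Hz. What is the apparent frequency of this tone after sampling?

ω = 128π rad/s → f = ω/(2π) = 64 Hz.
64 Hz mod fs = 12 Hz.
12 Hz ≤ fs/2 = 26 Hz, appears at 12 Hz.

12 Hz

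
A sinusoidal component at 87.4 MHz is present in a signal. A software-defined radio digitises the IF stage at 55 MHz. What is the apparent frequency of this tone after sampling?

87.4 MHz mod fs = 32.4 MHz.
32.4 MHz > fs/2 = 27.5 MHz, folds to fs − 32.4 MHz = 22.6 MHz.

22.6 MHz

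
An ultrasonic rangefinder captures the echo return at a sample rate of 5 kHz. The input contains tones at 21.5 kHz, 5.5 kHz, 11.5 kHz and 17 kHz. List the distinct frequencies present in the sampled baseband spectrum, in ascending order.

fs/2 = 2.5 kHz.
21.5 kHz mod fs = 1.5 kHz.
1.5 kHz ≤ fs/2 = 2.5 kHz, appears at 1.5 kHz.
5.5 kHz mod fs = 0.5 kHz.
0.5 kHz ≤ fs/2 = 2.5 kHz, appears at 0.5 kHz.
11.5 kHz mod fs = 1.5 kHz.
1.5 kHz ≤ fs/2 = 2.5 kHz, appears at 1.5 kHz.
17 kHz mod fs = 2 kHz.
2 kHz ≤ fs/2 = 2.5 kHz, appears at 2 kHz.
Distinct values: {0.5 kHz, 1.5 kHz, 2 kHz}.

0.5 kHz, 1.5 kHz, 2 kHz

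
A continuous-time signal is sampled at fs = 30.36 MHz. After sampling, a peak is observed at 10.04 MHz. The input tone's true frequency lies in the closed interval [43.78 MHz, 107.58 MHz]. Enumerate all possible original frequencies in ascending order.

Frequencies that alias to 10.04 MHz are k·fs ± 10.04 MHz for integer k ≥ 0.
k=0: 10.04 MHz.
k=1: 20.32 MHz, 40.4 MHz.
k=2: 50.68 MHz, 70.76 MHz.
k=3: 81.04 MHz, 101.12 MHz.
k=4: 111.4 MHz, 131.48 MHz.
Within [43.78 MHz, 107.58 MHz]: 50.68 MHz, 70.76 MHz, 81.04 MHz, 101.12 MHz.

50.68 MHz, 70.76 MHz, 81.04 MHz, 101.12 MHz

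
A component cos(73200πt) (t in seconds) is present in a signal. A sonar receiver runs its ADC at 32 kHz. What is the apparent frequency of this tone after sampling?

4.6 kHz

ω = 73200π rad/s → f = ω/(2π) = 36600 Hz = 36.6 kHz.
36.6 kHz mod fs = 4.6 kHz.
4.6 kHz ≤ fs/2 = 16 kHz, appears at 4.6 kHz.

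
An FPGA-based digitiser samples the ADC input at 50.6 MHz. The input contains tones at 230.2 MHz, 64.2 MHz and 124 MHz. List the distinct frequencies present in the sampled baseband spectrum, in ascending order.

fs/2 = 25.3 MHz.
230.2 MHz mod fs = 27.8 MHz.
27.8 MHz > fs/2 = 25.3 MHz, folds to fs − 27.8 MHz = 22.8 MHz.
64.2 MHz mod fs = 13.6 MHz.
13.6 MHz ≤ fs/2 = 25.3 MHz, appears at 13.6 MHz.
124 MHz mod fs = 22.8 MHz.
22.8 MHz ≤ fs/2 = 25.3 MHz, appears at 22.8 MHz.
Distinct values: {13.6 MHz, 22.8 MHz}.

13.6 MHz, 22.8 MHz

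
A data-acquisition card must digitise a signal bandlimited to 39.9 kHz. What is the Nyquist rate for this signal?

79.8 kHz

Nyquist rate = 2 × 39.9 kHz = 79.8 kHz.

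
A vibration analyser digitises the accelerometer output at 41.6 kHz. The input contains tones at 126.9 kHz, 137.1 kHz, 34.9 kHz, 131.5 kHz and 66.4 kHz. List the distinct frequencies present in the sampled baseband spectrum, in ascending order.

fs/2 = 20.8 kHz.
126.9 kHz mod fs = 2.1 kHz.
2.1 kHz ≤ fs/2 = 20.8 kHz, appears at 2.1 kHz.
137.1 kHz mod fs = 12.3 kHz.
12.3 kHz ≤ fs/2 = 20.8 kHz, appears at 12.3 kHz.
34.9 kHz > fs/2 = 20.8 kHz, folds to fs − 34.9 kHz = 6.7 kHz.
131.5 kHz mod fs = 6.7 kHz.
6.7 kHz ≤ fs/2 = 20.8 kHz, appears at 6.7 kHz.
66.4 kHz mod fs = 24.8 kHz.
24.8 kHz > fs/2 = 20.8 kHz, folds to fs − 24.8 kHz = 16.8 kHz.
Distinct values: {2.1 kHz, 6.7 kHz, 12.3 kHz, 16.8 kHz}.

2.1 kHz, 6.7 kHz, 12.3 kHz, 16.8 kHz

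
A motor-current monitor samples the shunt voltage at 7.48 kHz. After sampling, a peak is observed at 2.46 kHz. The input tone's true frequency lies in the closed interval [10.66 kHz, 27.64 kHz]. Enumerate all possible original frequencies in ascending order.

12.5 kHz, 17.42 kHz, 19.98 kHz, 24.9 kHz, 27.46 kHz

Frequencies that alias to 2.46 kHz are k·fs ± 2.46 kHz for integer k ≥ 0.
k=0: 2.46 kHz.
k=1: 5.02 kHz, 9.94 kHz.
k=2: 12.5 kHz, 17.42 kHz.
k=3: 19.98 kHz, 24.9 kHz.
k=4: 27.46 kHz, 32.38 kHz.
k=5: 34.94 kHz, 39.86 kHz.
Within [10.66 kHz, 27.64 kHz]: 12.5 kHz, 17.42 kHz, 19.98 kHz, 24.9 kHz, 27.46 kHz.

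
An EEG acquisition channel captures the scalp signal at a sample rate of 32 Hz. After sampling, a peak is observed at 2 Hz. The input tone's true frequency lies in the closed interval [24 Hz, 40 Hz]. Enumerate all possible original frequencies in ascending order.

Frequencies that alias to 2 Hz are k·fs ± 2 Hz for integer k ≥ 0.
k=0: 2 Hz.
k=1: 30 Hz, 34 Hz.
k=2: 62 Hz, 66 Hz.
Within [24 Hz, 40 Hz]: 30 Hz, 34 Hz.

30 Hz, 34 Hz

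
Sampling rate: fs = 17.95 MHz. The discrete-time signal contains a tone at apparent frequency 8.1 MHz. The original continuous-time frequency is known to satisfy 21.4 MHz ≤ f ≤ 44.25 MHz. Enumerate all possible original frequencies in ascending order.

Frequencies that alias to 8.1 MHz are k·fs ± 8.1 MHz for integer k ≥ 0.
k=0: 8.1 MHz.
k=1: 9.85 MHz, 26.05 MHz.
k=2: 27.8 MHz, 44 MHz.
k=3: 45.75 MHz, 61.95 MHz.
Within [21.4 MHz, 44.25 MHz]: 26.05 MHz, 27.8 MHz, 44 MHz.

26.05 MHz, 27.8 MHz, 44 MHz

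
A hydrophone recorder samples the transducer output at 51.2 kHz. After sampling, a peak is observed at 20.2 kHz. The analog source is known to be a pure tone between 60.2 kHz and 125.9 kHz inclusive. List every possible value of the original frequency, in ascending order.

71.4 kHz, 82.2 kHz, 122.6 kHz

Frequencies that alias to 20.2 kHz are k·fs ± 20.2 kHz for integer k ≥ 0.
k=0: 20.2 kHz.
k=1: 31 kHz, 71.4 kHz.
k=2: 82.2 kHz, 122.6 kHz.
k=3: 133.4 kHz, 173.8 kHz.
Within [60.2 kHz, 125.9 kHz]: 71.4 kHz, 82.2 kHz, 122.6 kHz.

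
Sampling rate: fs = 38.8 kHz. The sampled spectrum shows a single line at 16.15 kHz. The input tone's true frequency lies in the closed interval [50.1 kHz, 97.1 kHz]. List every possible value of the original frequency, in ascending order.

Frequencies that alias to 16.15 kHz are k·fs ± 16.15 kHz for integer k ≥ 0.
k=0: 16.15 kHz.
k=1: 22.65 kHz, 54.95 kHz.
k=2: 61.45 kHz, 93.75 kHz.
k=3: 100.25 kHz, 132.55 kHz.
Within [50.1 kHz, 97.1 kHz]: 54.95 kHz, 61.45 kHz, 93.75 kHz.

54.95 kHz, 61.45 kHz, 93.75 kHz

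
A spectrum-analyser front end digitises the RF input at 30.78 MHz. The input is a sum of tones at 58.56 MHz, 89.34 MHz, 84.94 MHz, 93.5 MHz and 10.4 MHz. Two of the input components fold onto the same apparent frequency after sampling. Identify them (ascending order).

fs/2 = 15.39 MHz.
58.56 MHz mod fs = 27.78 MHz.
27.78 MHz > fs/2 = 15.39 MHz, folds to fs − 27.78 MHz = 3 MHz.
89.34 MHz mod fs = 27.78 MHz.
27.78 MHz > fs/2 = 15.39 MHz, folds to fs − 27.78 MHz = 3 MHz.
84.94 MHz mod fs = 23.38 MHz.
23.38 MHz > fs/2 = 15.39 MHz, folds to fs − 23.38 MHz = 7.4 MHz.
93.5 MHz mod fs = 1.16 MHz.
1.16 MHz ≤ fs/2 = 15.39 MHz, appears at 1.16 MHz.
10.4 MHz ≤ fs/2 = 15.39 MHz, passes unchanged.
58.56 MHz and 89.34 MHz both map to 3 MHz.

58.56 MHz, 89.34 MHz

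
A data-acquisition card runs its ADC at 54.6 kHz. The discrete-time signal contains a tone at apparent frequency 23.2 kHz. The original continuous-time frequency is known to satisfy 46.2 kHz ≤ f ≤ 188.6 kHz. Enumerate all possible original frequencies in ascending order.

Frequencies that alias to 23.2 kHz are k·fs ± 23.2 kHz for integer k ≥ 0.
k=0: 23.2 kHz.
k=1: 31.4 kHz, 77.8 kHz.
k=2: 86 kHz, 132.4 kHz.
k=3: 140.6 kHz, 187 kHz.
k=4: 195.2 kHz, 241.6 kHz.
Within [46.2 kHz, 188.6 kHz]: 77.8 kHz, 86 kHz, 132.4 kHz, 140.6 kHz, 187 kHz.

77.8 kHz, 86 kHz, 132.4 kHz, 140.6 kHz, 187 kHz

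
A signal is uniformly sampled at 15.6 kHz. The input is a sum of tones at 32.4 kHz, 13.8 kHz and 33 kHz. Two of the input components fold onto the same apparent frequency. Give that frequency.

1.8 kHz

fs/2 = 7.8 kHz.
32.4 kHz mod fs = 1.2 kHz.
1.2 kHz ≤ fs/2 = 7.8 kHz, appears at 1.2 kHz.
13.8 kHz > fs/2 = 7.8 kHz, folds to fs − 13.8 kHz = 1.8 kHz.
33 kHz mod fs = 1.8 kHz.
1.8 kHz ≤ fs/2 = 7.8 kHz, appears at 1.8 kHz.
13.8 kHz and 33 kHz both map to 1.8 kHz.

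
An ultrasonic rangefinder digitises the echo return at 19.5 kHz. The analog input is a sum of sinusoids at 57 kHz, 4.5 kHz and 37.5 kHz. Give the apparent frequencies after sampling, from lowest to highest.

fs/2 = 9.75 kHz.
57 kHz mod fs = 18 kHz.
18 kHz > fs/2 = 9.75 kHz, folds to fs − 18 kHz = 1.5 kHz.
4.5 kHz ≤ fs/2 = 9.75 kHz, passes unchanged.
37.5 kHz mod fs = 18 kHz.
18 kHz > fs/2 = 9.75 kHz, folds to fs − 18 kHz = 1.5 kHz.
Distinct values: {1.5 kHz, 4.5 kHz}.

1.5 kHz, 4.5 kHz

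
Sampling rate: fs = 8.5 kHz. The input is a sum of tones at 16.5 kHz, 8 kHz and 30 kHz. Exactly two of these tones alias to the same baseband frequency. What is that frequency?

fs/2 = 4.25 kHz.
16.5 kHz mod fs = 8 kHz.
8 kHz > fs/2 = 4.25 kHz, folds to fs − 8 kHz = 0.5 kHz.
8 kHz > fs/2 = 4.25 kHz, folds to fs − 8 kHz = 0.5 kHz.
30 kHz mod fs = 4.5 kHz.
4.5 kHz > fs/2 = 4.25 kHz, folds to fs − 4.5 kHz = 4 kHz.
8 kHz and 16.5 kHz both map to 0.5 kHz.

0.5 kHz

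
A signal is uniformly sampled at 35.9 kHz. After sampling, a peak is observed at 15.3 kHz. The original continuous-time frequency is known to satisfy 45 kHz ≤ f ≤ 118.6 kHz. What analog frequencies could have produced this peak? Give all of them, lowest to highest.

51.2 kHz, 56.5 kHz, 87.1 kHz, 92.4 kHz

Frequencies that alias to 15.3 kHz are k·fs ± 15.3 kHz for integer k ≥ 0.
k=0: 15.3 kHz.
k=1: 20.6 kHz, 51.2 kHz.
k=2: 56.5 kHz, 87.1 kHz.
k=3: 92.4 kHz, 123 kHz.
k=4: 128.3 kHz, 158.9 kHz.
Within [45 kHz, 118.6 kHz]: 51.2 kHz, 56.5 kHz, 87.1 kHz, 92.4 kHz.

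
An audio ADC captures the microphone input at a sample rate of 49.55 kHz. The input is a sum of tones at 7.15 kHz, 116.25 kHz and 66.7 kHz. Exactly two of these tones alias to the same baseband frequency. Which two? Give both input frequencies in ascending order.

fs/2 = 24.775 kHz.
7.15 kHz ≤ fs/2 = 24.775 kHz, passes unchanged.
116.25 kHz mod fs = 17.15 kHz.
17.15 kHz ≤ fs/2 = 24.775 kHz, appears at 17.15 kHz.
66.7 kHz mod fs = 17.15 kHz.
17.15 kHz ≤ fs/2 = 24.775 kHz, appears at 17.15 kHz.
66.7 kHz and 116.25 kHz both map to 17.15 kHz.

66.7 kHz, 116.25 kHz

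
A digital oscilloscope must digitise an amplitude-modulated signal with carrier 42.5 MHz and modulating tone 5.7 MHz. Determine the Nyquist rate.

96.4 MHz

AM sidebands sit at fc ± fm = 36.8 MHz and 48.2 MHz.
Highest-frequency component: 48.2 MHz.
Nyquist rate = 2 × 48.2 MHz = 96.4 MHz.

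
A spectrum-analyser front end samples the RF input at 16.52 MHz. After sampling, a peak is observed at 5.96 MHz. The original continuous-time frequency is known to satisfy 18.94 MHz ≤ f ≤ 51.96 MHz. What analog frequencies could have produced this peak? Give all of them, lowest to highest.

22.48 MHz, 27.08 MHz, 39 MHz, 43.6 MHz

Frequencies that alias to 5.96 MHz are k·fs ± 5.96 MHz for integer k ≥ 0.
k=0: 5.96 MHz.
k=1: 10.56 MHz, 22.48 MHz.
k=2: 27.08 MHz, 39 MHz.
k=3: 43.6 MHz, 55.52 MHz.
k=4: 60.12 MHz, 72.04 MHz.
Within [18.94 MHz, 51.96 MHz]: 22.48 MHz, 27.08 MHz, 39 MHz, 43.6 MHz.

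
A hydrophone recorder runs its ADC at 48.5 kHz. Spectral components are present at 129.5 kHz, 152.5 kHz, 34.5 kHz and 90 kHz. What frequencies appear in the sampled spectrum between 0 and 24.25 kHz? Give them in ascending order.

7 kHz, 14 kHz, 16 kHz

fs/2 = 24.25 kHz.
129.5 kHz mod fs = 32.5 kHz.
32.5 kHz > fs/2 = 24.25 kHz, folds to fs − 32.5 kHz = 16 kHz.
152.5 kHz mod fs = 7 kHz.
7 kHz ≤ fs/2 = 24.25 kHz, appears at 7 kHz.
34.5 kHz > fs/2 = 24.25 kHz, folds to fs − 34.5 kHz = 14 kHz.
90 kHz mod fs = 41.5 kHz.
41.5 kHz > fs/2 = 24.25 kHz, folds to fs − 41.5 kHz = 7 kHz.
Distinct values: {7 kHz, 14 kHz, 16 kHz}.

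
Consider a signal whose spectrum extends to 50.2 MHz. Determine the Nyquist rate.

Nyquist rate = 2 × 50.2 MHz = 100.4 MHz.

100.4 MHz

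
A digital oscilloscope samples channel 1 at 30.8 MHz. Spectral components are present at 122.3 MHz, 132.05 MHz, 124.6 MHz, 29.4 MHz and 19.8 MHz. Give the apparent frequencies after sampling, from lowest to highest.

fs/2 = 15.4 MHz.
122.3 MHz mod fs = 29.9 MHz.
29.9 MHz > fs/2 = 15.4 MHz, folds to fs − 29.9 MHz = 0.9 MHz.
132.05 MHz mod fs = 8.85 MHz.
8.85 MHz ≤ fs/2 = 15.4 MHz, appears at 8.85 MHz.
124.6 MHz mod fs = 1.4 MHz.
1.4 MHz ≤ fs/2 = 15.4 MHz, appears at 1.4 MHz.
29.4 MHz > fs/2 = 15.4 MHz, folds to fs − 29.4 MHz = 1.4 MHz.
19.8 MHz > fs/2 = 15.4 MHz, folds to fs − 19.8 MHz = 11 MHz.
Distinct values: {0.9 MHz, 1.4 MHz, 8.85 MHz, 11 MHz}.

0.9 MHz, 1.4 MHz, 8.85 MHz, 11 MHz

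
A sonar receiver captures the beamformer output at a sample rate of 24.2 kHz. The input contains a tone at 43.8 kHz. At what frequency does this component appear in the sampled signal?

43.8 kHz mod fs = 19.6 kHz.
19.6 kHz > fs/2 = 12.1 kHz, folds to fs − 19.6 kHz = 4.6 kHz.

4.6 kHz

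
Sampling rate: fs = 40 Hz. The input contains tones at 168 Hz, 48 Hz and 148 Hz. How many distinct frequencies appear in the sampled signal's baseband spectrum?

fs/2 = 20 Hz.
168 Hz mod fs = 8 Hz.
8 Hz ≤ fs/2 = 20 Hz, appears at 8 Hz.
48 Hz mod fs = 8 Hz.
8 Hz ≤ fs/2 = 20 Hz, appears at 8 Hz.
148 Hz mod fs = 28 Hz.
28 Hz > fs/2 = 20 Hz, folds to fs − 28 Hz = 12 Hz.
Distinct values: {8 Hz, 12 Hz} → 2.

2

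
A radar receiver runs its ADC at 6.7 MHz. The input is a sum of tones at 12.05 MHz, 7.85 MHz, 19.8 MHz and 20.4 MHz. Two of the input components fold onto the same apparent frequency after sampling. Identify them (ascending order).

fs/2 = 3.35 MHz.
12.05 MHz mod fs = 5.35 MHz.
5.35 MHz > fs/2 = 3.35 MHz, folds to fs − 5.35 MHz = 1.35 MHz.
7.85 MHz mod fs = 1.15 MHz.
1.15 MHz ≤ fs/2 = 3.35 MHz, appears at 1.15 MHz.
19.8 MHz mod fs = 6.4 MHz.
6.4 MHz > fs/2 = 3.35 MHz, folds to fs − 6.4 MHz = 0.3 MHz.
20.4 MHz mod fs = 0.3 MHz.
0.3 MHz ≤ fs/2 = 3.35 MHz, appears at 0.3 MHz.
19.8 MHz and 20.4 MHz both map to 0.3 MHz.

19.8 MHz, 20.4 MHz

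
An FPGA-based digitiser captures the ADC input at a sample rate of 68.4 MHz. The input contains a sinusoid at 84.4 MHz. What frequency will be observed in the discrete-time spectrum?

16 MHz

84.4 MHz mod fs = 16 MHz.
16 MHz ≤ fs/2 = 34.2 MHz, appears at 16 MHz.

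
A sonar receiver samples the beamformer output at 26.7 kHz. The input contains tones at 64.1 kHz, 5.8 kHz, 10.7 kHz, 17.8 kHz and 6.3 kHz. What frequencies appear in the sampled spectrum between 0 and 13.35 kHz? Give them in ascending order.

5.8 kHz, 6.3 kHz, 8.9 kHz, 10.7 kHz

fs/2 = 13.35 kHz.
64.1 kHz mod fs = 10.7 kHz.
10.7 kHz ≤ fs/2 = 13.35 kHz, appears at 10.7 kHz.
5.8 kHz ≤ fs/2 = 13.35 kHz, passes unchanged.
10.7 kHz ≤ fs/2 = 13.35 kHz, passes unchanged.
17.8 kHz > fs/2 = 13.35 kHz, folds to fs − 17.8 kHz = 8.9 kHz.
6.3 kHz ≤ fs/2 = 13.35 kHz, passes unchanged.
Distinct values: {5.8 kHz, 6.3 kHz, 8.9 kHz, 10.7 kHz}.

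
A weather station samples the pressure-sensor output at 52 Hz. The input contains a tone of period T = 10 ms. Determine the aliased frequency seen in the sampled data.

4 Hz

T = 10 ms → f = 1/T = 100 Hz.
100 Hz mod fs = 48 Hz.
48 Hz > fs/2 = 26 Hz, folds to fs − 48 Hz = 4 Hz.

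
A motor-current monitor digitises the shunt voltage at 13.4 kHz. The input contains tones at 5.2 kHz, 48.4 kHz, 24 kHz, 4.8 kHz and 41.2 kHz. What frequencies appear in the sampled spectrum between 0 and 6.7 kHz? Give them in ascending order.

fs/2 = 6.7 kHz.
5.2 kHz ≤ fs/2 = 6.7 kHz, passes unchanged.
48.4 kHz mod fs = 8.2 kHz.
8.2 kHz > fs/2 = 6.7 kHz, folds to fs − 8.2 kHz = 5.2 kHz.
24 kHz mod fs = 10.6 kHz.
10.6 kHz > fs/2 = 6.7 kHz, folds to fs − 10.6 kHz = 2.8 kHz.
4.8 kHz ≤ fs/2 = 6.7 kHz, passes unchanged.
41.2 kHz mod fs = 1 kHz.
1 kHz ≤ fs/2 = 6.7 kHz, appears at 1 kHz.
Distinct values: {1 kHz, 2.8 kHz, 4.8 kHz, 5.2 kHz}.

1 kHz, 2.8 kHz, 4.8 kHz, 5.2 kHz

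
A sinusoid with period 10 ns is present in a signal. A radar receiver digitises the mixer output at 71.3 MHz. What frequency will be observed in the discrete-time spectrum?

28.7 MHz

T = 10 ns → f = 1/T = 100 MHz.
100 MHz mod fs = 28.7 MHz.
28.7 MHz ≤ fs/2 = 35.65 MHz, appears at 28.7 MHz.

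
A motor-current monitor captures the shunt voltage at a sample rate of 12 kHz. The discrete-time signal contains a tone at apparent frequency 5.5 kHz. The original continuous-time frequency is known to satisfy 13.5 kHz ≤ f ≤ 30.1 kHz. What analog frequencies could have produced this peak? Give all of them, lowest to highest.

17.5 kHz, 18.5 kHz, 29.5 kHz

Frequencies that alias to 5.5 kHz are k·fs ± 5.5 kHz for integer k ≥ 0.
k=0: 5.5 kHz.
k=1: 6.5 kHz, 17.5 kHz.
k=2: 18.5 kHz, 29.5 kHz.
k=3: 30.5 kHz, 41.5 kHz.
Within [13.5 kHz, 30.1 kHz]: 17.5 kHz, 18.5 kHz, 29.5 kHz.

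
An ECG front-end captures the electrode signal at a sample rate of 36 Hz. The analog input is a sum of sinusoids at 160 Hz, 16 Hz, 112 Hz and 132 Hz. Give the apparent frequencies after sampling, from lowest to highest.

fs/2 = 18 Hz.
160 Hz mod fs = 16 Hz.
16 Hz ≤ fs/2 = 18 Hz, appears at 16 Hz.
16 Hz ≤ fs/2 = 18 Hz, passes unchanged.
112 Hz mod fs = 4 Hz.
4 Hz ≤ fs/2 = 18 Hz, appears at 4 Hz.
132 Hz mod fs = 24 Hz.
24 Hz > fs/2 = 18 Hz, folds to fs − 24 Hz = 12 Hz.
Distinct values: {4 Hz, 12 Hz, 16 Hz}.

4 Hz, 12 Hz, 16 Hz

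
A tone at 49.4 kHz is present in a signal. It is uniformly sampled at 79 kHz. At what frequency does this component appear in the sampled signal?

49.4 kHz > fs/2 = 39.5 kHz, folds to fs − 49.4 kHz = 29.6 kHz.

29.6 kHz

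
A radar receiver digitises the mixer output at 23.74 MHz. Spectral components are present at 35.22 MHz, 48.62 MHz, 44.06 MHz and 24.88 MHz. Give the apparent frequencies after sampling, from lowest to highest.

fs/2 = 11.87 MHz.
35.22 MHz mod fs = 11.48 MHz.
11.48 MHz ≤ fs/2 = 11.87 MHz, appears at 11.48 MHz.
48.62 MHz mod fs = 1.14 MHz.
1.14 MHz ≤ fs/2 = 11.87 MHz, appears at 1.14 MHz.
44.06 MHz mod fs = 20.32 MHz.
20.32 MHz > fs/2 = 11.87 MHz, folds to fs − 20.32 MHz = 3.42 MHz.
24.88 MHz mod fs = 1.14 MHz.
1.14 MHz ≤ fs/2 = 11.87 MHz, appears at 1.14 MHz.
Distinct values: {1.14 MHz, 3.42 MHz, 11.48 MHz}.

1.14 MHz, 3.42 MHz, 11.48 MHz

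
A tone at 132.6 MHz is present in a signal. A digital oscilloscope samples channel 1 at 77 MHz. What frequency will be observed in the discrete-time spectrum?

132.6 MHz mod fs = 55.6 MHz.
55.6 MHz > fs/2 = 38.5 MHz, folds to fs − 55.6 MHz = 21.4 MHz.

21.4 MHz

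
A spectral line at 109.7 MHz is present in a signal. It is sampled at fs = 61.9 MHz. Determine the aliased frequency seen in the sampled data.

109.7 MHz mod fs = 47.8 MHz.
47.8 MHz > fs/2 = 30.95 MHz, folds to fs − 47.8 MHz = 14.1 MHz.

14.1 MHz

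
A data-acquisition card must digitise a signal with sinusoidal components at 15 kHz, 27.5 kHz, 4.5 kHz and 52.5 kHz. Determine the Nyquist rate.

105 kHz

Highest-frequency component: 52.5 kHz.
Nyquist rate = 2 × 52.5 kHz = 105 kHz.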